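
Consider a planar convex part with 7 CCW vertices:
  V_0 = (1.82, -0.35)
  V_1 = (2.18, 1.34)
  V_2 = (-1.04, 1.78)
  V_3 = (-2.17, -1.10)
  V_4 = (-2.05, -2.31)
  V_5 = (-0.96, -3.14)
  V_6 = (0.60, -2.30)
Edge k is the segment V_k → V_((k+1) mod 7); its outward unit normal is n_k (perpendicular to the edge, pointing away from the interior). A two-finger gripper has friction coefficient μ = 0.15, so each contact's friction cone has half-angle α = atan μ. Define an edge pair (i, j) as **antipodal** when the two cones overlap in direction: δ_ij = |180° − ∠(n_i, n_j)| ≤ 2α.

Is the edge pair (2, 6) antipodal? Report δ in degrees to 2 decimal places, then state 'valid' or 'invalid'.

α = atan 0.15 = 8.53°;  2α = 17.06°
edge 2: e_2 = (-1.13, -2.88);  n_2 = (-0.9309, +0.3653)
edge 6: e_6 = (+1.22, +1.95);  n_6 = (+0.8478, -0.5304)
∠(n_2, n_6) = 169.39°
δ = |180° − 169.39°| = 10.61°
10.61° ≤ 2α = 17.06°  →  valid

δ = 10.61°, valid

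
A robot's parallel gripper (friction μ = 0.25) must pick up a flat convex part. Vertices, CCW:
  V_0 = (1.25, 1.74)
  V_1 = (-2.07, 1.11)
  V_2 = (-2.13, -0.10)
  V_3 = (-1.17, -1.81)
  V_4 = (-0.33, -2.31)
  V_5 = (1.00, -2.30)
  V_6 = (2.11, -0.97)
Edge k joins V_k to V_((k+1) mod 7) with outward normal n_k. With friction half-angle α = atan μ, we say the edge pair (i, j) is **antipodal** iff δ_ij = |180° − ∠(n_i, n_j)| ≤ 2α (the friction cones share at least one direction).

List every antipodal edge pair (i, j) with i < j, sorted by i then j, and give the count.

α = atan 0.25 = 14.04°;  2α = 28.07°
n_0 = (-0.1864, +0.9825)
n_1 = (-0.9988, +0.0495)
n_2 = (-0.8720, -0.4895)
n_3 = (-0.5115, -0.8593)
n_4 = (+0.0075, -1.0000)
n_5 = (+0.7677, -0.6408)
n_6 = (+0.9532, +0.3025)
  (0,1): δ = 103.58°  ·
  (0,2): δ = 71.43°  ·
  (0,3): δ = 41.51°  ·
  (0,4): δ = 10.31°  ✓
  (0,5): δ = 39.41°  ·
  (0,6): δ = 96.86°  ·
  (1,2): δ = 147.85°  ·
  (1,3): δ = 117.92°  ·
  (1,4): δ = 86.73°  ·
  (1,5): δ = 37.01°  ·
  (1,6): δ = 20.45°  ✓
  (2,3): δ = 150.07°  ·
  (2,4): δ = 118.88°  ·
  (2,5): δ = 69.16°  ·
  (2,6): δ = 11.70°  ✓
  (3,4): δ = 148.81°  ·
  (3,5): δ = 99.09°  ·
  (3,6): δ = 41.63°  ·
  (4,5): δ = 130.28°  ·
  (4,6): δ = 72.82°  ·
  (5,6): δ = 122.55°  ·
antipodal pairs: 3

count = 3; pairs: (0,4), (1,6), (2,6)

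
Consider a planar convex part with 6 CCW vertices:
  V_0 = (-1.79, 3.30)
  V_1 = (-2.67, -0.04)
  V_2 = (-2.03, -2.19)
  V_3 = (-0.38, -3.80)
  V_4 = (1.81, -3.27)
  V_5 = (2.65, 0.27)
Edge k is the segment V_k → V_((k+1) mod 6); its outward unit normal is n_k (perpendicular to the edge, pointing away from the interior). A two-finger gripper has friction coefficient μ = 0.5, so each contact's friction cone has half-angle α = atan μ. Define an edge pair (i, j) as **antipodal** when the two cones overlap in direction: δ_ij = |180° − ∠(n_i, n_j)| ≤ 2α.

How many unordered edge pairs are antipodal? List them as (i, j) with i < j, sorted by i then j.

α = atan 0.5 = 26.57°;  2α = 53.13°
n_0 = (-0.9670, +0.2548)
n_1 = (-0.9584, -0.2853)
n_2 = (-0.6984, -0.7157)
n_3 = (+0.2352, -0.9719)
n_4 = (+0.9730, -0.2309)
n_5 = (+0.5637, +0.8260)
  (0,1): δ = 148.66°  ·
  (0,2): δ = 119.54°  ·
  (0,3): δ = 61.64°  ·
  (0,4): δ = 1.41°  ✓
  (0,5): δ = 70.45°  ·
  (1,2): δ = 150.87°  ·
  (1,3): δ = 92.97°  ·
  (1,4): δ = 29.93°  ✓
  (1,5): δ = 39.11°  ✓
  (2,3): δ = 122.10°  ·
  (2,4): δ = 59.05°  ·
  (2,5): δ = 9.99°  ✓
  (3,4): δ = 116.95°  ·
  (3,5): δ = 47.92°  ✓
  (4,5): δ = 110.96°  ·
antipodal pairs: 5

count = 5; pairs: (0,4), (1,4), (1,5), (2,5), (3,5)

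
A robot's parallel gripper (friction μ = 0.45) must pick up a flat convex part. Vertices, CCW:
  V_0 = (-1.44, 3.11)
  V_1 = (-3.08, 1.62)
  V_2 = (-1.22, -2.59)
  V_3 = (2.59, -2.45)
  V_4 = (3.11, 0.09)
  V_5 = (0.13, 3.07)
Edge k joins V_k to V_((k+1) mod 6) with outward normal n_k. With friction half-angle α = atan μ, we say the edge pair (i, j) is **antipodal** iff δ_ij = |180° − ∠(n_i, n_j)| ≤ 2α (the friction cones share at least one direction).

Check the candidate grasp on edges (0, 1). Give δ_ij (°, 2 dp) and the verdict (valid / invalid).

α = atan 0.45 = 24.23°;  2α = 48.46°
edge 0: e_0 = (-1.64, -1.49);  n_0 = (-0.6724, +0.7401)
edge 1: e_1 = (+1.86, -4.21);  n_1 = (-0.9147, -0.4041)
∠(n_0, n_1) = 71.58°
δ = |180° − 71.58°| = 108.42°
108.42° > 2α = 48.46°  →  invalid

δ = 108.42°, invalid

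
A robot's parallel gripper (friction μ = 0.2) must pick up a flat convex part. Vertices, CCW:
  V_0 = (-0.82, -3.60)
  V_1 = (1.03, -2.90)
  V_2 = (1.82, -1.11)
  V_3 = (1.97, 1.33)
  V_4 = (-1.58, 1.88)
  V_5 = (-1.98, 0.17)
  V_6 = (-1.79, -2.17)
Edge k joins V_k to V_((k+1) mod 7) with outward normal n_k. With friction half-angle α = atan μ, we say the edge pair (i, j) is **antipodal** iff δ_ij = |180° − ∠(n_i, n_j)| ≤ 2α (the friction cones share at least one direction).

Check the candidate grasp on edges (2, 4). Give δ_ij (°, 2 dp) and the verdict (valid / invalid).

α = atan 0.2 = 11.31°;  2α = 22.62°
edge 2: e_2 = (+0.15, +2.44);  n_2 = (+0.9981, -0.0614)
edge 4: e_4 = (-0.40, -1.71);  n_4 = (-0.9737, +0.2278)
∠(n_2, n_4) = 170.35°
δ = |180° − 170.35°| = 9.65°
9.65° ≤ 2α = 22.62°  →  valid

δ = 9.65°, valid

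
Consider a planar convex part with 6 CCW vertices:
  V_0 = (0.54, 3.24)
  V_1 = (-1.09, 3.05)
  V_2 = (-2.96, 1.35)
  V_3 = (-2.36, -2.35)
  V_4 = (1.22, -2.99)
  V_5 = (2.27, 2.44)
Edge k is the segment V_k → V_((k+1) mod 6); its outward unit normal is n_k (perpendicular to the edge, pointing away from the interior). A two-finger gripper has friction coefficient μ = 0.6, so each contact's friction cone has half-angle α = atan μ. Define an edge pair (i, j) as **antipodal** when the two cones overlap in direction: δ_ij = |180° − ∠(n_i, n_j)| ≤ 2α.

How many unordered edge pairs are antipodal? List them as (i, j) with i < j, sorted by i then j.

count = 6; pairs: (0,3), (1,3), (1,4), (2,4), (2,5), (3,5)

α = atan 0.6 = 30.96°;  2α = 61.93°
n_0 = (-0.1158, +0.9933)
n_1 = (-0.6727, +0.7399)
n_2 = (-0.9871, -0.1601)
n_3 = (-0.1760, -0.9844)
n_4 = (+0.9818, -0.1899)
n_5 = (+0.4197, +0.9077)
  (0,1): δ = 144.37°  ·
  (0,2): δ = 87.44°  ·
  (0,3): δ = 16.78°  ✓
  (0,4): δ = 72.41°  ·
  (0,5): δ = 148.53°  ·
  (1,2): δ = 123.06°  ·
  (1,3): δ = 52.41°  ✓
  (1,4): δ = 36.78°  ✓
  (1,5): δ = 112.91°  ·
  (2,3): δ = 109.35°  ·
  (2,4): δ = 20.16°  ✓
  (2,5): δ = 55.97°  ✓
  (3,4): δ = 90.81°  ·
  (3,5): δ = 14.68°  ✓
  (4,5): δ = 103.87°  ·
antipodal pairs: 6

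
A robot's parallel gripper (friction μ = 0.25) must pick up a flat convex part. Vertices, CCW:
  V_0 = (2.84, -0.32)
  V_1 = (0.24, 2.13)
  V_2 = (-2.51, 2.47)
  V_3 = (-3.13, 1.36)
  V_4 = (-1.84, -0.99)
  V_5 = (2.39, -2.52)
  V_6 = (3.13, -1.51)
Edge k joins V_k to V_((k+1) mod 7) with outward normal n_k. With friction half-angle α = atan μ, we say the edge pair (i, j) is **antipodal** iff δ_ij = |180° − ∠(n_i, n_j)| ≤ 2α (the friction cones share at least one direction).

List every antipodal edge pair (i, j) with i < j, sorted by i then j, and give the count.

count = 5; pairs: (0,3), (0,4), (1,4), (2,5), (3,6)

α = atan 0.25 = 14.04°;  2α = 28.07°
n_0 = (+0.6858, +0.7278)
n_1 = (+0.1227, +0.9924)
n_2 = (-0.8730, +0.4876)
n_3 = (-0.8766, -0.4812)
n_4 = (-0.3401, -0.9404)
n_5 = (+0.8067, -0.5910)
n_6 = (+0.9716, +0.2368)
  (0,1): δ = 143.75°  ·
  (0,2): δ = 75.89°  ·
  (0,3): δ = 17.94°  ✓
  (0,4): δ = 23.41°  ✓
  (0,5): δ = 97.07°  ·
  (0,6): δ = 146.99°  ·
  (1,2): δ = 112.14°  ·
  (1,3): δ = 54.19°  ·
  (1,4): δ = 12.84°  ✓
  (1,5): δ = 60.82°  ·
  (1,6): δ = 110.74°  ·
  (2,3): δ = 122.05°  ·
  (2,4): δ = 80.70°  ·
  (2,5): δ = 7.04°  ✓
  (2,6): δ = 42.88°  ·
  (3,4): δ = 138.65°  ·
  (3,5): δ = 64.99°  ·
  (3,6): δ = 15.07°  ✓
  (4,5): δ = 106.34°  ·
  (4,6): δ = 56.42°  ·
  (5,6): δ = 130.07°  ·
antipodal pairs: 5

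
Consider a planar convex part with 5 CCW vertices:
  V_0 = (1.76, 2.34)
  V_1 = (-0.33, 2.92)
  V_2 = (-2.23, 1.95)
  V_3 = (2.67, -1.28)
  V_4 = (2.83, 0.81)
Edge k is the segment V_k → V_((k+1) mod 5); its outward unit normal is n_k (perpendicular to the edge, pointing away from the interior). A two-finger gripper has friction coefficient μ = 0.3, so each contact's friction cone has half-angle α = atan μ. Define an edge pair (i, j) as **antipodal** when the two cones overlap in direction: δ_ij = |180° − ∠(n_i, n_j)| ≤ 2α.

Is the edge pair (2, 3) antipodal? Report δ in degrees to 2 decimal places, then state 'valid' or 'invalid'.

α = atan 0.3 = 16.70°;  2α = 33.40°
edge 2: e_2 = (+4.90, -3.23);  n_2 = (-0.5504, -0.8349)
edge 3: e_3 = (+0.16, +2.09);  n_3 = (+0.9971, -0.0763)
∠(n_2, n_3) = 119.01°
δ = |180° − 119.01°| = 60.99°
60.99° > 2α = 33.40°  →  invalid

δ = 60.99°, invalid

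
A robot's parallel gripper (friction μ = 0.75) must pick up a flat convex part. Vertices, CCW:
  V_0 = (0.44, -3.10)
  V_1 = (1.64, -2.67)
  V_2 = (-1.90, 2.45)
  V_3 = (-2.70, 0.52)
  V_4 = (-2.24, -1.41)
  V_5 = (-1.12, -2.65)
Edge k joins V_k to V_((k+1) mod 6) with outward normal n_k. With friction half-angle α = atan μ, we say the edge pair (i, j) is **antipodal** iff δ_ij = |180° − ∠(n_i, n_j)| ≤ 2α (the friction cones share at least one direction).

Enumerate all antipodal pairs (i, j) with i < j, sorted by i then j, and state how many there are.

α = atan 0.75 = 36.87°;  2α = 73.74°
n_0 = (+0.3373, -0.9414)
n_1 = (+0.8225, +0.5687)
n_2 = (-0.9238, +0.3829)
n_3 = (-0.9728, -0.2318)
n_4 = (-0.7421, -0.6703)
n_5 = (-0.2772, -0.9608)
  (0,1): δ = 75.05°  ·
  (0,2): δ = 47.77°  ✓
  (0,3): δ = 83.69°  ·
  (0,4): δ = 112.37°  ·
  (0,5): δ = 144.19°  ·
  (1,2): δ = 57.17°  ✓
  (1,3): δ = 21.25°  ✓
  (1,4): δ = 7.43°  ✓
  (1,5): δ = 39.25°  ✓
  (2,3): δ = 144.08°  ·
  (2,4): δ = 115.40°  ·
  (2,5): δ = 83.58°  ·
  (3,4): δ = 151.32°  ·
  (3,5): δ = 119.50°  ·
  (4,5): δ = 148.18°  ·
antipodal pairs: 5

count = 5; pairs: (0,2), (1,2), (1,3), (1,4), (1,5)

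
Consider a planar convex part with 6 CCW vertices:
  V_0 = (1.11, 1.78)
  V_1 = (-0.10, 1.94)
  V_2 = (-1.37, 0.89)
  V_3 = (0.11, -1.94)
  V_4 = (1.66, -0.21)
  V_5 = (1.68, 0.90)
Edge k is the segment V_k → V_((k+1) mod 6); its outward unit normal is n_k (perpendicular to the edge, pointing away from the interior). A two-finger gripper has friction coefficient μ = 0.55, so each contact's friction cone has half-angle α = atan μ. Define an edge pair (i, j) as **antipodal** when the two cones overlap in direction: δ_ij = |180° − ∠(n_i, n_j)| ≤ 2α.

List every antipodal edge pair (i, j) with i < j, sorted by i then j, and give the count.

α = atan 0.55 = 28.81°;  2α = 57.62°
n_0 = (+0.1311, +0.9914)
n_1 = (-0.6372, +0.7707)
n_2 = (-0.8861, -0.4634)
n_3 = (+0.7448, -0.6673)
n_4 = (+0.9998, -0.0180)
n_5 = (+0.8393, +0.5436)
  (0,1): δ = 132.88°  ·
  (0,2): δ = 54.86°  ✓
  (0,3): δ = 55.67°  ✓
  (0,4): δ = 96.50°  ·
  (0,5): δ = 130.46°  ·
  (1,2): δ = 101.97°  ·
  (1,3): δ = 8.56°  ✓
  (1,4): δ = 49.38°  ✓
  (1,5): δ = 83.35°  ·
  (2,3): δ = 69.47°  ·
  (2,4): δ = 28.64°  ✓
  (2,5): δ = 5.32°  ✓
  (3,4): δ = 139.17°  ·
  (3,5): δ = 105.21°  ·
  (4,5): δ = 146.04°  ·
antipodal pairs: 6

count = 6; pairs: (0,2), (0,3), (1,3), (1,4), (2,4), (2,5)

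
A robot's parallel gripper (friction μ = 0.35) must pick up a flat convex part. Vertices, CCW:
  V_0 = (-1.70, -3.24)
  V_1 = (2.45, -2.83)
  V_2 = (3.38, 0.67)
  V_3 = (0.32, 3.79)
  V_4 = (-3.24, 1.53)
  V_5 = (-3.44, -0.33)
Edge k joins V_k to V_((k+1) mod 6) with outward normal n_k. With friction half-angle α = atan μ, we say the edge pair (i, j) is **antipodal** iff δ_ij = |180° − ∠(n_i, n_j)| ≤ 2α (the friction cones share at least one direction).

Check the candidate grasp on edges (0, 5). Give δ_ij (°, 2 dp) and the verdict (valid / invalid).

α = atan 0.35 = 19.29°;  2α = 38.58°
edge 0: e_0 = (+4.15, +0.41);  n_0 = (+0.0983, -0.9952)
edge 5: e_5 = (+1.74, -2.91);  n_5 = (-0.8583, -0.5132)
∠(n_0, n_5) = 64.77°
δ = |180° − 64.77°| = 115.23°
115.23° > 2α = 38.58°  →  invalid

δ = 115.23°, invalid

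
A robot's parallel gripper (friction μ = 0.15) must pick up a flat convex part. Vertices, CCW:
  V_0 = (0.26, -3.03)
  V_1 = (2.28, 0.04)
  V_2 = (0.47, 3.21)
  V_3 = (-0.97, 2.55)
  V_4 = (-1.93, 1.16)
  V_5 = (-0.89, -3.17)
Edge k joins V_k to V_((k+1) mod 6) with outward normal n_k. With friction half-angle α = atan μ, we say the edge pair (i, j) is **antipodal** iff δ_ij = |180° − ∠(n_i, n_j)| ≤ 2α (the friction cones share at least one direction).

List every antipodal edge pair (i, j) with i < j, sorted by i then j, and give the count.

count = 2; pairs: (0,3), (1,4)

α = atan 0.15 = 8.53°;  2α = 17.06°
n_0 = (+0.8354, -0.5497)
n_1 = (+0.8684, +0.4958)
n_2 = (-0.4167, +0.9091)
n_3 = (-0.8228, +0.5683)
n_4 = (-0.9723, -0.2335)
n_5 = (+0.1208, -0.9927)
  (0,1): δ = 116.93°  ·
  (0,2): δ = 32.03°  ·
  (0,3): δ = 1.29°  ✓
  (0,4): δ = 46.85°  ·
  (0,5): δ = 130.29°  ·
  (1,2): δ = 95.10°  ·
  (1,3): δ = 64.36°  ·
  (1,4): δ = 16.22°  ✓
  (1,5): δ = 67.22°  ·
  (2,3): δ = 149.25°  ·
  (2,4): δ = 101.12°  ·
  (2,5): δ = 17.68°  ·
  (3,4): δ = 131.86°  ·
  (3,5): δ = 48.43°  ·
  (4,5): δ = 96.56°  ·
antipodal pairs: 2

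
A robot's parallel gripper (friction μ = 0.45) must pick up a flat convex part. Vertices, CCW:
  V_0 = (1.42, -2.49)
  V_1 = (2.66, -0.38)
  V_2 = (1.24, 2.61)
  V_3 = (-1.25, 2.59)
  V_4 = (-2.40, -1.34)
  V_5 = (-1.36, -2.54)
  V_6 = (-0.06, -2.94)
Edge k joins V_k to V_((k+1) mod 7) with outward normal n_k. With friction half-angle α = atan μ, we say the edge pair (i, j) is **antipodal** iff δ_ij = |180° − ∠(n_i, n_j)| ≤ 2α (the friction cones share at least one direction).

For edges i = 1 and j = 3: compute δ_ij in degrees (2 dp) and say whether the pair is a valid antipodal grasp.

δ = 41.71°, valid

α = atan 0.45 = 24.23°;  2α = 48.46°
edge 1: e_1 = (-1.42, +2.99);  n_1 = (+0.9033, +0.4290)
edge 3: e_3 = (-1.15, -3.93);  n_3 = (-0.9598, +0.2808)
∠(n_1, n_3) = 138.29°
δ = |180° − 138.29°| = 41.71°
41.71° ≤ 2α = 48.46°  →  valid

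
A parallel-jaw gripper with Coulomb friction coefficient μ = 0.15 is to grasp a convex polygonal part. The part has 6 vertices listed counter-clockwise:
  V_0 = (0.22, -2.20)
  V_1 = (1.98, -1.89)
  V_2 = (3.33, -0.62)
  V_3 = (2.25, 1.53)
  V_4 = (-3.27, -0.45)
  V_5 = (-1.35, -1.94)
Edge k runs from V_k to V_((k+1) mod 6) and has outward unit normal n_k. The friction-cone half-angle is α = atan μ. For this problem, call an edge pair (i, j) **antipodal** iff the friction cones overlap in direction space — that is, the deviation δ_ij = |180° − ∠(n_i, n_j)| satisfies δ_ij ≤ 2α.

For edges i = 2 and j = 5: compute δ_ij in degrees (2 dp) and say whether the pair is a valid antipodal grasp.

δ = 53.93°, invalid

α = atan 0.15 = 8.53°;  2α = 17.06°
edge 2: e_2 = (-1.08, +2.15);  n_2 = (+0.8936, +0.4489)
edge 5: e_5 = (+1.57, -0.26);  n_5 = (-0.1634, -0.9866)
∠(n_2, n_5) = 126.07°
δ = |180° − 126.07°| = 53.93°
53.93° > 2α = 17.06°  →  invalid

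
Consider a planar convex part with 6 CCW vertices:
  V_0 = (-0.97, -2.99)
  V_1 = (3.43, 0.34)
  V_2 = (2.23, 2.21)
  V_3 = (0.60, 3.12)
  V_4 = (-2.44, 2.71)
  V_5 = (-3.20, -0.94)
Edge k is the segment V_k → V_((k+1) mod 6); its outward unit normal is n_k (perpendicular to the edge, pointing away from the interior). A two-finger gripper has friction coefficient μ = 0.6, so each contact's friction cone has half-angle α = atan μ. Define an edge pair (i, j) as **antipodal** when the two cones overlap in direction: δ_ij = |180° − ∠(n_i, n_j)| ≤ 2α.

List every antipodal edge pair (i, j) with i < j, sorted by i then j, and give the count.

α = atan 0.6 = 30.96°;  2α = 61.93°
n_0 = (+0.6035, -0.7974)
n_1 = (+0.8416, +0.5401)
n_2 = (+0.4875, +0.8731)
n_3 = (-0.1337, +0.9910)
n_4 = (-0.9790, +0.2038)
n_5 = (-0.6768, -0.7362)
  (0,1): δ = 94.43°  ·
  (0,2): δ = 66.29°  ·
  (0,3): δ = 29.44°  ✓
  (0,4): δ = 41.12°  ✓
  (0,5): δ = 100.29°  ·
  (1,2): δ = 151.86°  ·
  (1,3): δ = 115.01°  ·
  (1,4): δ = 44.45°  ✓
  (1,5): δ = 14.72°  ✓
  (2,3): δ = 143.15°  ·
  (2,4): δ = 72.59°  ·
  (2,5): δ = 13.42°  ✓
  (3,4): δ = 109.44°  ·
  (3,5): δ = 50.27°  ✓
  (4,5): δ = 120.83°  ·
antipodal pairs: 6

count = 6; pairs: (0,3), (0,4), (1,4), (1,5), (2,5), (3,5)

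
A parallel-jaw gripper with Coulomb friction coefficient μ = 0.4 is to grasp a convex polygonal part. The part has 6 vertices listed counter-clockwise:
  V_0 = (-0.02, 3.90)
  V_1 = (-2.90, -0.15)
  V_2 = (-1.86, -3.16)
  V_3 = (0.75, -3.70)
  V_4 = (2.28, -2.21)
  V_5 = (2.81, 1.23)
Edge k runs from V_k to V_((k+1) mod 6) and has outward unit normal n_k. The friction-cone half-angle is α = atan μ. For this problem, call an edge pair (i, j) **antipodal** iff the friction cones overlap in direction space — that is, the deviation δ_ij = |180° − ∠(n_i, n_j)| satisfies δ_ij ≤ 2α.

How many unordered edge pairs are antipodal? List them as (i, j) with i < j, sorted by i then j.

α = atan 0.4 = 21.80°;  2α = 43.60°
n_0 = (-0.8150, +0.5795)
n_1 = (-0.9452, -0.3266)
n_2 = (-0.2026, -0.9793)
n_3 = (+0.6977, -0.7164)
n_4 = (+0.9883, -0.1523)
n_5 = (+0.6862, +0.7274)
  (0,1): δ = 125.52°  ·
  (0,2): δ = 66.27°  ·
  (0,3): δ = 10.34°  ✓
  (0,4): δ = 26.66°  ✓
  (0,5): δ = 82.08°  ·
  (1,2): δ = 120.75°  ·
  (1,3): δ = 64.82°  ·
  (1,4): δ = 27.82°  ✓
  (1,5): δ = 27.61°  ✓
  (2,3): δ = 124.07°  ·
  (2,4): δ = 87.07°  ·
  (2,5): δ = 31.64°  ✓
  (3,4): δ = 143.00°  ·
  (3,5): δ = 87.57°  ·
  (4,5): δ = 124.58°  ·
antipodal pairs: 5

count = 5; pairs: (0,3), (0,4), (1,4), (1,5), (2,5)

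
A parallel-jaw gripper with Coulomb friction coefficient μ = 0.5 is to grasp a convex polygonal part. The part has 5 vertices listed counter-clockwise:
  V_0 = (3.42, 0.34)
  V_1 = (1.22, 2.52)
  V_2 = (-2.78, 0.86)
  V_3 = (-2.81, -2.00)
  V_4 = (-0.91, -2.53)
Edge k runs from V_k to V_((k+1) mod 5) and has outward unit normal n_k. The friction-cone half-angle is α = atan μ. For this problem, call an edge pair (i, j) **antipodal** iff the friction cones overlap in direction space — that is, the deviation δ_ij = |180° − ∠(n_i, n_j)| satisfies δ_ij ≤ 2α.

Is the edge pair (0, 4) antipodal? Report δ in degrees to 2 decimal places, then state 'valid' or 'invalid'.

δ = 78.28°, invalid

α = atan 0.5 = 26.57°;  2α = 53.13°
edge 0: e_0 = (-2.20, +2.18);  n_0 = (+0.7039, +0.7103)
edge 4: e_4 = (+4.33, +2.87);  n_4 = (+0.5525, -0.8335)
∠(n_0, n_4) = 101.72°
δ = |180° − 101.72°| = 78.28°
78.28° > 2α = 53.13°  →  invalid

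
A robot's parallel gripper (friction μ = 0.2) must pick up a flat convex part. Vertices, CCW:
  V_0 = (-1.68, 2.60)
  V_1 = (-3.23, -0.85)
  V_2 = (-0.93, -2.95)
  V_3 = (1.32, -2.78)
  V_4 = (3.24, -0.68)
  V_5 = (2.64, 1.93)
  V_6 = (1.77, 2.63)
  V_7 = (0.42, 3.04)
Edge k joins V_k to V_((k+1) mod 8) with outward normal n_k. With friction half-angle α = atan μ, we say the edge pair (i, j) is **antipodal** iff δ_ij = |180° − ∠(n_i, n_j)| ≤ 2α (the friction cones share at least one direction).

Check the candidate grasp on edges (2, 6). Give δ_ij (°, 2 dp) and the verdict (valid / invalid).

δ = 21.21°, valid

α = atan 0.2 = 11.31°;  2α = 22.62°
edge 2: e_2 = (+2.25, +0.17);  n_2 = (+0.0753, -0.9972)
edge 6: e_6 = (-1.35, +0.41);  n_6 = (+0.2906, +0.9568)
∠(n_2, n_6) = 158.79°
δ = |180° − 158.79°| = 21.21°
21.21° ≤ 2α = 22.62°  →  valid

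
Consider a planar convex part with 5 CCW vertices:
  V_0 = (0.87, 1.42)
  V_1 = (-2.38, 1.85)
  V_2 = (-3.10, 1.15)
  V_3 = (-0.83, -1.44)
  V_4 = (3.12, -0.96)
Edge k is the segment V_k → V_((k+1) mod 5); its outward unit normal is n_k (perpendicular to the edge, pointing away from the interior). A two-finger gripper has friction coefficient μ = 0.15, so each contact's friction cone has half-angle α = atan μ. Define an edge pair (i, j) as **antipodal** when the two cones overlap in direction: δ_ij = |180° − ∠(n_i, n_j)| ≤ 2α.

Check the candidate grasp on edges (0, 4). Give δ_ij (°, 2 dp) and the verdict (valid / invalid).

α = atan 0.15 = 8.53°;  2α = 17.06°
edge 0: e_0 = (-3.25, +0.43);  n_0 = (+0.1312, +0.9914)
edge 4: e_4 = (-2.25, +2.38);  n_4 = (+0.7267, +0.6870)
∠(n_0, n_4) = 39.07°
δ = |180° − 39.07°| = 140.93°
140.93° > 2α = 17.06°  →  invalid

δ = 140.93°, invalid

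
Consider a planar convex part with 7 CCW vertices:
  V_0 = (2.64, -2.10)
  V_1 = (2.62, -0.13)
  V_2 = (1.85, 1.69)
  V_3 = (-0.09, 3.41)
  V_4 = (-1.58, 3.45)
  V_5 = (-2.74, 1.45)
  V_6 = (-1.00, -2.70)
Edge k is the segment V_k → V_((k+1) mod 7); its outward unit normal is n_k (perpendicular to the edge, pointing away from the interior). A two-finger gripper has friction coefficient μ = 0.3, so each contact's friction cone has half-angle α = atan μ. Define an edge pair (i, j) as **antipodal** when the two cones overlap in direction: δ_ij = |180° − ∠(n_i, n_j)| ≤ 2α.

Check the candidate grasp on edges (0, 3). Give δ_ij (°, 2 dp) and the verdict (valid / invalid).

α = atan 0.3 = 16.70°;  2α = 33.40°
edge 0: e_0 = (-0.02, +1.97);  n_0 = (+0.9999, +0.0102)
edge 3: e_3 = (-1.49, +0.04);  n_3 = (+0.0268, +0.9996)
∠(n_0, n_3) = 87.88°
δ = |180° − 87.88°| = 92.12°
92.12° > 2α = 33.40°  →  invalid

δ = 92.12°, invalid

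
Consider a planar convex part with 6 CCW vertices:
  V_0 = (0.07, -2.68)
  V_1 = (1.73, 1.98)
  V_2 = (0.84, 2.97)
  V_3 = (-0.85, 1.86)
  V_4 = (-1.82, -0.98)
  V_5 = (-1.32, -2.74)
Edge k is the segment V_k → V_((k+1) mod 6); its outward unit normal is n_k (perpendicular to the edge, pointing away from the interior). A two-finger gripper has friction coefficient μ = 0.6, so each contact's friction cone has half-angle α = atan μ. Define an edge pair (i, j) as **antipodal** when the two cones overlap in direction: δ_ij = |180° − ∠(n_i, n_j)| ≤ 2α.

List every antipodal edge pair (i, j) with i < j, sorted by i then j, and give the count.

α = atan 0.6 = 30.96°;  2α = 61.93°
n_0 = (+0.9420, -0.3356)
n_1 = (+0.7437, +0.6685)
n_2 = (-0.5490, +0.8358)
n_3 = (-0.9463, +0.3232)
n_4 = (-0.9619, -0.2733)
n_5 = (+0.0431, -0.9991)
  (0,1): δ = 118.44°  ·
  (0,2): δ = 37.10°  ✓
  (0,3): δ = 0.75°  ✓
  (0,4): δ = 35.47°  ✓
  (0,5): δ = 112.08°  ·
  (1,2): δ = 98.66°  ·
  (1,3): δ = 60.81°  ✓
  (1,4): δ = 26.10°  ✓
  (1,5): δ = 50.52°  ✓
  (2,3): δ = 142.15°  ·
  (2,4): δ = 107.44°  ·
  (2,5): δ = 30.83°  ✓
  (3,4): δ = 145.28°  ·
  (3,5): δ = 68.67°  ·
  (4,5): δ = 103.39°  ·
antipodal pairs: 7

count = 7; pairs: (0,2), (0,3), (0,4), (1,3), (1,4), (1,5), (2,5)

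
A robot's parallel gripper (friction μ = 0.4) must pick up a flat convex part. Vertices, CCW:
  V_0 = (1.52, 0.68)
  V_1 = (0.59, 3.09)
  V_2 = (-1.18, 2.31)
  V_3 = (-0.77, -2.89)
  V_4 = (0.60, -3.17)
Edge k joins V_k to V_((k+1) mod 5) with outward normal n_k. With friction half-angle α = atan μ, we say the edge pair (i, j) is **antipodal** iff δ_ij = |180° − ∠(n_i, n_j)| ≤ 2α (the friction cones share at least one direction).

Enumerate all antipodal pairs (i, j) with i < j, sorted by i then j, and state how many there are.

count = 3; pairs: (0,2), (1,3), (2,4)

α = atan 0.4 = 21.80°;  2α = 43.60°
n_0 = (+0.9329, +0.3600)
n_1 = (-0.4033, +0.9151)
n_2 = (-0.9969, -0.0786)
n_3 = (-0.2002, -0.9797)
n_4 = (+0.9726, -0.2324)
  (0,1): δ = 87.32°  ·
  (0,2): δ = 16.59°  ✓
  (0,3): δ = 57.35°  ·
  (0,4): δ = 145.46°  ·
  (1,2): δ = 109.27°  ·
  (1,3): δ = 35.33°  ✓
  (1,4): δ = 52.78°  ·
  (2,3): δ = 106.06°  ·
  (2,4): δ = 17.95°  ✓
  (3,4): δ = 91.89°  ·
antipodal pairs: 3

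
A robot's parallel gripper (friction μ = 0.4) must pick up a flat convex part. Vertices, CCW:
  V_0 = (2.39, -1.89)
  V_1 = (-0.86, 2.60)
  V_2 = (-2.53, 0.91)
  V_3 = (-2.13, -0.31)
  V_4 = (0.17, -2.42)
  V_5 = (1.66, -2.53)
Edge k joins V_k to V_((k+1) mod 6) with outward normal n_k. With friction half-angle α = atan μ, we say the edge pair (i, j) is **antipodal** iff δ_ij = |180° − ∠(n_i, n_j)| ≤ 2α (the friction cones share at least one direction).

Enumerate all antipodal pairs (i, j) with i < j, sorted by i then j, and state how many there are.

count = 3; pairs: (0,2), (0,3), (1,5)

α = atan 0.4 = 21.80°;  2α = 43.60°
n_0 = (+0.8101, +0.5863)
n_1 = (-0.7113, +0.7029)
n_2 = (-0.9502, -0.3116)
n_3 = (-0.6760, -0.7369)
n_4 = (-0.0736, -0.9973)
n_5 = (+0.6592, -0.7519)
  (0,1): δ = 80.56°  ·
  (0,2): δ = 17.75°  ✓
  (0,3): δ = 11.57°  ✓
  (0,4): δ = 49.88°  ·
  (0,5): δ = 95.34°  ·
  (1,2): δ = 117.19°  ·
  (1,3): δ = 87.87°  ·
  (1,4): δ = 49.56°  ·
  (1,5): δ = 4.10°  ✓
  (2,3): δ = 150.69°  ·
  (2,4): δ = 112.37°  ·
  (2,5): δ = 66.91°  ·
  (3,4): δ = 141.69°  ·
  (3,5): δ = 96.23°  ·
  (4,5): δ = 134.54°  ·
antipodal pairs: 3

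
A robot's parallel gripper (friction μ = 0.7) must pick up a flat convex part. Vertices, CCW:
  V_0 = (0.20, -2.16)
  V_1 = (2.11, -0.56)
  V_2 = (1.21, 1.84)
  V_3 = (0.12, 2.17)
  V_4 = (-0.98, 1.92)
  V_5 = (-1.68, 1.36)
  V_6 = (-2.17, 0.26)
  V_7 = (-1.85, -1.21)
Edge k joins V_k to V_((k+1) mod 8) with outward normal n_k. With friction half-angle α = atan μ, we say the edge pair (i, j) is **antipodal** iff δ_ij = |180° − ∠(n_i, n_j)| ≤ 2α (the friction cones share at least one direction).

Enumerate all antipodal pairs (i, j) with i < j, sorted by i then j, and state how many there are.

α = atan 0.7 = 34.99°;  2α = 69.98°
n_0 = (+0.6422, -0.7666)
n_1 = (+0.9363, +0.3511)
n_2 = (+0.2898, +0.9571)
n_3 = (-0.2216, +0.9751)
n_4 = (-0.6247, +0.7809)
n_5 = (-0.9135, +0.4069)
n_6 = (-0.9771, -0.2127)
n_7 = (-0.4205, -0.9073)
  (0,1): δ = 109.40°  ·
  (0,2): δ = 56.80°  ✓
  (0,3): δ = 27.15°  ✓
  (0,4): δ = 1.29°  ✓
  (0,5): δ = 26.04°  ✓
  (0,6): δ = 62.33°  ✓
  (0,7): δ = 115.18°  ·
  (1,2): δ = 127.40°  ·
  (1,3): δ = 97.75°  ·
  (1,4): δ = 71.90°  ·
  (1,5): δ = 44.57°  ✓
  (1,6): δ = 8.28°  ✓
  (1,7): δ = 44.58°  ✓
  (2,3): δ = 150.35°  ·
  (2,4): δ = 124.50°  ·
  (2,5): δ = 97.17°  ·
  (2,6): δ = 60.88°  ✓
  (2,7): δ = 8.02°  ✓
  (3,4): δ = 154.14°  ·
  (3,5): δ = 126.82°  ·
  (3,6): δ = 90.52°  ·
  (3,7): δ = 37.67°  ✓
  (4,5): δ = 152.67°  ·
  (4,6): δ = 116.38°  ·
  (4,7): δ = 63.52°  ✓
  (5,6): δ = 143.71°  ·
  (5,7): δ = 90.85°  ·
  (6,7): δ = 127.14°  ·
antipodal pairs: 12

count = 12; pairs: (0,2), (0,3), (0,4), (0,5), (0,6), (1,5), (1,6), (1,7), (2,6), (2,7), (3,7), (4,7)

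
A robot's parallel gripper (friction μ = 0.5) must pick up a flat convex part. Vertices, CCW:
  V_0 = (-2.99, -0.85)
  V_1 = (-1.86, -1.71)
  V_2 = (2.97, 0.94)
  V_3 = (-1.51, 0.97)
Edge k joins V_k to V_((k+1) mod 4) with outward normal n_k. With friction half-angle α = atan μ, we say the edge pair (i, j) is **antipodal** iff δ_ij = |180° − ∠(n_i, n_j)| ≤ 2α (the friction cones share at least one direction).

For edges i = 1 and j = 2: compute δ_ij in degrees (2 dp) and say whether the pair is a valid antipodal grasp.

δ = 29.14°, valid

α = atan 0.5 = 26.57°;  2α = 53.13°
edge 1: e_1 = (+4.83, +2.65);  n_1 = (+0.4810, -0.8767)
edge 2: e_2 = (-4.48, +0.03);  n_2 = (+0.0067, +1.0000)
∠(n_1, n_2) = 150.86°
δ = |180° − 150.86°| = 29.14°
29.14° ≤ 2α = 53.13°  →  valid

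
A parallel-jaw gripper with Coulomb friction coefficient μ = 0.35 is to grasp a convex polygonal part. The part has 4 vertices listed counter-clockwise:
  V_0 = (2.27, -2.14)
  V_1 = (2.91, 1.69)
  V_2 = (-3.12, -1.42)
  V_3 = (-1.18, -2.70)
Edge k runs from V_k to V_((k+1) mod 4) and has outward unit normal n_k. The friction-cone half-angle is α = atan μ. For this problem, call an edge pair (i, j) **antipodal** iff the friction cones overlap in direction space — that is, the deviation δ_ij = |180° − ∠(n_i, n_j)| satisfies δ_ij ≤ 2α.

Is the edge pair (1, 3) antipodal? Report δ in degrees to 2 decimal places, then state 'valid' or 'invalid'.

δ = 18.06°, valid

α = atan 0.35 = 19.29°;  2α = 38.58°
edge 1: e_1 = (-6.03, -3.11);  n_1 = (-0.4584, +0.8888)
edge 3: e_3 = (+3.45, +0.56);  n_3 = (+0.1602, -0.9871)
∠(n_1, n_3) = 161.94°
δ = |180° − 161.94°| = 18.06°
18.06° ≤ 2α = 38.58°  →  valid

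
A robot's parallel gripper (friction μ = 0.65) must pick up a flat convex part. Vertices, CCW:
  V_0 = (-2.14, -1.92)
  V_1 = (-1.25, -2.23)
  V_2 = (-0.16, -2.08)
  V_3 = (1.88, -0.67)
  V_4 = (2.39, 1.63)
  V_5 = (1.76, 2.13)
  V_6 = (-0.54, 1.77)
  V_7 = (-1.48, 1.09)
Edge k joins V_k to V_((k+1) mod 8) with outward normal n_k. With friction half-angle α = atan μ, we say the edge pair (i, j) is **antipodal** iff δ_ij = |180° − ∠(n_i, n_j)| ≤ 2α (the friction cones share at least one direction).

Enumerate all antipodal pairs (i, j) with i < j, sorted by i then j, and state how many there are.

count = 12; pairs: (0,4), (0,5), (0,6), (1,4), (1,5), (1,6), (2,5), (2,6), (2,7), (3,6), (3,7), (4,7)

α = atan 0.65 = 33.02°;  2α = 66.05°
n_0 = (-0.3289, -0.9444)
n_1 = (+0.1363, -0.9907)
n_2 = (+0.5686, -0.8226)
n_3 = (+0.9763, -0.2165)
n_4 = (+0.6217, +0.7833)
n_5 = (-0.1546, +0.9880)
n_6 = (-0.5861, +0.8102)
n_7 = (-0.9768, +0.2142)
  (0,1): δ = 152.96°  ·
  (0,2): δ = 126.14°  ·
  (0,3): δ = 83.30°  ·
  (0,4): δ = 19.23°  ✓
  (0,5): δ = 28.10°  ✓
  (0,6): δ = 55.09°  ✓
  (0,7): δ = 96.84°  ·
  (1,2): δ = 153.18°  ·
  (1,3): δ = 110.34°  ·
  (1,4): δ = 46.27°  ✓
  (1,5): δ = 1.06°  ✓
  (1,6): δ = 28.05°  ✓
  (1,7): δ = 69.80°  ·
  (2,3): δ = 137.15°  ·
  (2,4): δ = 73.09°  ·
  (2,5): δ = 25.76°  ✓
  (2,6): δ = 1.23°  ✓
  (2,7): δ = 42.98°  ✓
  (3,4): δ = 115.93°  ·
  (3,5): δ = 68.60°  ·
  (3,6): δ = 41.62°  ✓
  (3,7): δ = 0.13°  ✓
  (4,5): δ = 132.67°  ·
  (4,6): δ = 105.68°  ·
  (4,7): δ = 63.93°  ✓
  (5,6): δ = 153.01°  ·
  (5,7): δ = 111.26°  ·
  (6,7): δ = 138.25°  ·
antipodal pairs: 12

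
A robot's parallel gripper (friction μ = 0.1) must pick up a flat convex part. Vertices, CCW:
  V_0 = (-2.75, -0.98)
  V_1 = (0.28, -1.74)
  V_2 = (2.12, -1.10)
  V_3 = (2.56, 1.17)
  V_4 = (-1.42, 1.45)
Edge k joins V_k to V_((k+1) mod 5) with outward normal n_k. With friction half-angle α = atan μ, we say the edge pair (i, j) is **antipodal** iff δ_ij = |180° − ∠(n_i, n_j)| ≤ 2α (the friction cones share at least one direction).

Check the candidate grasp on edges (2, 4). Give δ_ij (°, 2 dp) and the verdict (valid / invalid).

α = atan 0.1 = 5.71°;  2α = 11.42°
edge 2: e_2 = (+0.44, +2.27);  n_2 = (+0.9817, -0.1903)
edge 4: e_4 = (-1.33, -2.43);  n_4 = (-0.8772, +0.4801)
∠(n_2, n_4) = 162.28°
δ = |180° − 162.28°| = 17.72°
17.72° > 2α = 11.42°  →  invalid

δ = 17.72°, invalid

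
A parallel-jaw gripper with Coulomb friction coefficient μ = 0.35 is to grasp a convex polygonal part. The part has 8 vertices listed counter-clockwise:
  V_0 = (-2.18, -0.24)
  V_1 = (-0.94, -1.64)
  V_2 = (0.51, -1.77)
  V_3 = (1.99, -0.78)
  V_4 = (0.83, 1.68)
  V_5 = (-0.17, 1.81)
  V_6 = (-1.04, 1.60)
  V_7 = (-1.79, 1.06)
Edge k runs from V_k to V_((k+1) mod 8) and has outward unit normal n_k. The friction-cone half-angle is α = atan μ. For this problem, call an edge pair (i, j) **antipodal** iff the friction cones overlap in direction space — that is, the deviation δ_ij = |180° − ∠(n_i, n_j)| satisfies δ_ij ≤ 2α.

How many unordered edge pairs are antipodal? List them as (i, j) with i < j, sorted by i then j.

count = 5; pairs: (0,3), (1,4), (1,5), (2,5), (2,6)

α = atan 0.35 = 19.29°;  2α = 38.58°
n_0 = (-0.7486, -0.6630)
n_1 = (-0.0893, -0.9960)
n_2 = (+0.5560, -0.8312)
n_3 = (+0.9045, +0.4265)
n_4 = (+0.1289, +0.9917)
n_5 = (-0.2346, +0.9721)
n_6 = (-0.5843, +0.8115)
n_7 = (-0.9578, +0.2873)
  (0,1): δ = 136.65°  ·
  (0,2): δ = 97.75°  ·
  (0,3): δ = 16.29°  ✓
  (0,4): δ = 41.06°  ·
  (0,5): δ = 62.04°  ·
  (0,6): δ = 84.22°  ·
  (0,7): δ = 121.77°  ·
  (1,2): δ = 141.10°  ·
  (1,3): δ = 59.63°  ·
  (1,4): δ = 2.28°  ✓
  (1,5): δ = 18.69°  ✓
  (1,6): δ = 40.88°  ·
  (1,7): δ = 78.42°  ·
  (2,3): δ = 98.53°  ·
  (2,4): δ = 41.19°  ·
  (2,5): δ = 20.21°  ✓
  (2,6): δ = 1.97°  ✓
  (2,7): δ = 39.52°  ·
  (3,4): δ = 122.65°  ·
  (3,5): δ = 101.68°  ·
  (3,6): δ = 79.49°  ·
  (3,7): δ = 41.95°  ·
  (4,5): δ = 159.02°  ·
  (4,6): δ = 136.84°  ·
  (4,7): δ = 99.29°  ·
  (5,6): δ = 157.82°  ·
  (5,7): δ = 120.27°  ·
  (6,7): δ = 142.45°  ·
antipodal pairs: 5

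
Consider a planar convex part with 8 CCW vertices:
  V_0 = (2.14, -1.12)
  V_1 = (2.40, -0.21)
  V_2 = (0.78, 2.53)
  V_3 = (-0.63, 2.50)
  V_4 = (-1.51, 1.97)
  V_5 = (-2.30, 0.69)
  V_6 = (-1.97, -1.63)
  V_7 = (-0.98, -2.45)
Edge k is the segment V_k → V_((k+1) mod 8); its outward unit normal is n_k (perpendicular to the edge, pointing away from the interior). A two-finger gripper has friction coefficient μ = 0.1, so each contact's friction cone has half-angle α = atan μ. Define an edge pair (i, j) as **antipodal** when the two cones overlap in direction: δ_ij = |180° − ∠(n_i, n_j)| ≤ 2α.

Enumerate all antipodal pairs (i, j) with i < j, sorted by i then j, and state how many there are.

count = 1; pairs: (3,7)

α = atan 0.1 = 5.71°;  2α = 11.42°
n_0 = (+0.9615, -0.2747)
n_1 = (+0.8608, +0.5089)
n_2 = (-0.0213, +0.9998)
n_3 = (-0.5159, +0.8566)
n_4 = (-0.8510, +0.5252)
n_5 = (-0.9900, -0.1408)
n_6 = (-0.6379, -0.7701)
n_7 = (+0.3921, -0.9199)
  (0,1): δ = 133.46°  ·
  (0,2): δ = 72.84°  ·
  (0,3): δ = 43.00°  ·
  (0,4): δ = 15.74°  ·
  (0,5): δ = 24.04°  ·
  (0,6): δ = 66.31°  ·
  (0,7): δ = 129.03°  ·
  (1,2): δ = 119.37°  ·
  (1,3): δ = 89.53°  ·
  (1,4): δ = 62.28°  ·
  (1,5): δ = 22.50°  ·
  (1,6): δ = 19.77°  ·
  (1,7): δ = 82.49°  ·
  (2,3): δ = 150.16°  ·
  (2,4): δ = 122.90°  ·
  (2,5): δ = 83.12°  ·
  (2,6): δ = 40.85°  ·
  (2,7): δ = 21.87°  ·
  (3,4): δ = 152.74°  ·
  (3,5): δ = 112.96°  ·
  (3,6): δ = 70.69°  ·
  (3,7): δ = 7.97°  ✓
  (4,5): δ = 140.22°  ·
  (4,6): δ = 97.95°  ·
  (4,7): δ = 35.23°  ·
  (5,6): δ = 137.73°  ·
  (5,7): δ = 75.01°  ·
  (6,7): δ = 117.28°  ·
antipodal pairs: 1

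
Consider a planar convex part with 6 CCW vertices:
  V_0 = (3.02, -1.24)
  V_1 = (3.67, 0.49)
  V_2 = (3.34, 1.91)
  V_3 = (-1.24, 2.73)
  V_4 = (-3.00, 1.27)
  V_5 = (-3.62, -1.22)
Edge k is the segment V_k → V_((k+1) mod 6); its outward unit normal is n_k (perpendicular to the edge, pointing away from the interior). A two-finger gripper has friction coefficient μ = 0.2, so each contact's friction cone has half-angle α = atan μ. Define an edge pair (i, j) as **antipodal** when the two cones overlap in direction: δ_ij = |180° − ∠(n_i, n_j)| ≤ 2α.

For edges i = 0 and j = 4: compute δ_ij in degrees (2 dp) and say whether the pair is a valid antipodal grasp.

δ = 6.61°, valid

α = atan 0.2 = 11.31°;  2α = 22.62°
edge 0: e_0 = (+0.65, +1.73);  n_0 = (+0.9361, -0.3517)
edge 4: e_4 = (-0.62, -2.49);  n_4 = (-0.9704, +0.2416)
∠(n_0, n_4) = 173.39°
δ = |180° − 173.39°| = 6.61°
6.61° ≤ 2α = 22.62°  →  valid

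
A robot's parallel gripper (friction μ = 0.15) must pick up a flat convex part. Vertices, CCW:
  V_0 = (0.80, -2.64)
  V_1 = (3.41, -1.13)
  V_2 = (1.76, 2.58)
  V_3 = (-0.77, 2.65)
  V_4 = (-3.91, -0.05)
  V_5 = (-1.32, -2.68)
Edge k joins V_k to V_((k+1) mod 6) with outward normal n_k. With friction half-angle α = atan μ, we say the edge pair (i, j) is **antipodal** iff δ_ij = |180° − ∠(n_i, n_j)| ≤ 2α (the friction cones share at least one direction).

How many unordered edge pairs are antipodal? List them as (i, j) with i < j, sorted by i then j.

α = atan 0.15 = 8.53°;  2α = 17.06°
n_0 = (+0.5008, -0.8656)
n_1 = (+0.9137, +0.4064)
n_2 = (+0.0277, +0.9996)
n_3 = (-0.6520, +0.7582)
n_4 = (-0.7125, -0.7017)
n_5 = (+0.0189, -0.9998)
  (0,1): δ = 96.07°  ·
  (0,2): δ = 31.64°  ·
  (0,3): δ = 10.64°  ✓
  (0,4): δ = 104.51°  ·
  (0,5): δ = 151.03°  ·
  (1,2): δ = 115.56°  ·
  (1,3): δ = 73.29°  ·
  (1,4): δ = 20.58°  ·
  (1,5): δ = 67.10°  ·
  (2,3): δ = 137.72°  ·
  (2,4): δ = 43.85°  ·
  (2,5): δ = 2.67°  ✓
  (3,4): δ = 86.13°  ·
  (3,5): δ = 39.61°  ·
  (4,5): δ = 133.48°  ·
antipodal pairs: 2

count = 2; pairs: (0,3), (2,5)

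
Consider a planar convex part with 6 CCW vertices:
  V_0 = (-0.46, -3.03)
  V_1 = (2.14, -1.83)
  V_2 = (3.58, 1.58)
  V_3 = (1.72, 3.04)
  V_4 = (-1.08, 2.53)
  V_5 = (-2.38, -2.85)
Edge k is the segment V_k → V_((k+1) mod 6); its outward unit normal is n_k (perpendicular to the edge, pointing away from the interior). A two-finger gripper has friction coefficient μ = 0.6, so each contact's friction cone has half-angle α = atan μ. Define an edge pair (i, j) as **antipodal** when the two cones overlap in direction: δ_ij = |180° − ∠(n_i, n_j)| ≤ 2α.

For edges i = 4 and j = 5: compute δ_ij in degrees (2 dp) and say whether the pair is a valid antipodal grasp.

α = atan 0.6 = 30.96°;  2α = 61.93°
edge 4: e_4 = (-1.30, -5.38);  n_4 = (-0.9720, +0.2349)
edge 5: e_5 = (+1.92, -0.18);  n_5 = (-0.0933, -0.9956)
∠(n_4, n_5) = 98.23°
δ = |180° − 98.23°| = 81.77°
81.77° > 2α = 61.93°  →  invalid

δ = 81.77°, invalid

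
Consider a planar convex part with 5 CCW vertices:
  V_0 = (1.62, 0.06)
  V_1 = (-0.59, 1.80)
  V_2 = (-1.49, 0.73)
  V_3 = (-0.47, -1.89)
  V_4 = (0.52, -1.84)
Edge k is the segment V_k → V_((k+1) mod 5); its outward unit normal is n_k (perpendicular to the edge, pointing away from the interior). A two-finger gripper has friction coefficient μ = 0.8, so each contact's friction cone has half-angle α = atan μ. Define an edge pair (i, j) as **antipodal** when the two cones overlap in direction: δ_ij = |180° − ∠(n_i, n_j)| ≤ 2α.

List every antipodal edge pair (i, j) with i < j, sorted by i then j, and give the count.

count = 5; pairs: (0,2), (0,3), (1,3), (1,4), (2,4)

α = atan 0.8 = 38.66°;  2α = 77.32°
n_0 = (+0.6186, +0.7857)
n_1 = (-0.7653, +0.6437)
n_2 = (-0.9319, -0.3628)
n_3 = (+0.0504, -0.9987)
n_4 = (+0.8654, -0.5010)
  (0,1): δ = 91.85°  ·
  (0,2): δ = 30.51°  ✓
  (0,3): δ = 41.11°  ✓
  (0,4): δ = 98.15°  ·
  (1,2): δ = 118.66°  ·
  (1,3): δ = 47.04°  ✓
  (1,4): δ = 10.00°  ✓
  (2,3): δ = 108.38°  ·
  (2,4): δ = 51.34°  ✓
  (3,4): δ = 122.96°  ·
antipodal pairs: 5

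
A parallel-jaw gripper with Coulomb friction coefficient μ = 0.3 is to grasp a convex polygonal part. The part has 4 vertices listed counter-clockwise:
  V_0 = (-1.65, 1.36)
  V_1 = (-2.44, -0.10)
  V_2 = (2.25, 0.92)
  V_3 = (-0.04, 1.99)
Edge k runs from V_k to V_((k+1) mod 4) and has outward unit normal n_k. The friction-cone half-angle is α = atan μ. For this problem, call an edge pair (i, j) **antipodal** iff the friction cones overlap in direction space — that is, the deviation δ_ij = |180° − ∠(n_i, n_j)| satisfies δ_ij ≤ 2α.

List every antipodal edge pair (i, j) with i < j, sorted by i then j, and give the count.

count = 1; pairs: (1,3)

α = atan 0.3 = 16.70°;  2α = 33.40°
n_0 = (-0.8795, +0.4759)
n_1 = (+0.2125, -0.9772)
n_2 = (+0.4233, +0.9060)
n_3 = (-0.3644, +0.9312)
  (0,1): δ = 49.31°  ·
  (0,2): δ = 93.37°  ·
  (0,3): δ = 139.79°  ·
  (1,2): δ = 37.31°  ·
  (1,3): δ = 9.10°  ✓
  (2,3): δ = 133.59°  ·
antipodal pairs: 1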